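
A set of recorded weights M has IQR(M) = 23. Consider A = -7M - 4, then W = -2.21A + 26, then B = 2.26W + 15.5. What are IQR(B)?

IQR(A) = |-7|·23 = 161.
IQR(W) = |-2.21|·161 = 355.81.
IQR(B) = |2.26|·355.81 = 804.1306.

IQR(B) = 804.1306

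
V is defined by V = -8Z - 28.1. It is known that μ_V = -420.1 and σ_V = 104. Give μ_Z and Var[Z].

From V = -8Z - 28.1: μ_V = a·μ_Z + b, so μ_Z = (μ_V − b)/a = (-420.1 − (-28.1))/(-8) = 49.
Var[V] = 104² = 10816.
Var[V] = a²·Var[Z], so Var[Z] = 10816/(-8)² = 169.

μ_Z = 49, Var[Z] = 169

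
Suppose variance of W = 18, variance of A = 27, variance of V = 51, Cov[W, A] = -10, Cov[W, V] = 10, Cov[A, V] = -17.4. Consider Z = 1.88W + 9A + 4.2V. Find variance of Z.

variance of Z = 1654.3392

variance of Z = a²·variance of W + b²·variance of A + c²·variance of V + 2ab·Cov[W, A] + 2ac·Cov[W, V] + 2bc·Cov[A, V], with a = 1.88, b = 9, c = 4.2.
= 63.6192 + 2187 + 899.64 + (-338.4) + 157.92 + (-1315.44)
= 1654.3392.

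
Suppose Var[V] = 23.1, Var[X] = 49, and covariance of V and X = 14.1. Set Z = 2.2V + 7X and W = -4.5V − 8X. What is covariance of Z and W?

covariance of Z and W = -3665

By bilinearity, covariance of Z and W = ac·Var[V] + bd·Var[X] + (ad+bc)·covariance of V and X, with a=2.2, b=7, c=-4.5, d=-8.
ac·Var[V] = 2.2·(-4.5)·23.1 = -228.69
bd·Var[X] = 7·(-8)·49 = -2744
(ad+bc)·covariance of V and X = (-49.1)·14.1 = -692.31
covariance of Z and W = -228.69 + (-2744) + (-692.31) = -3665.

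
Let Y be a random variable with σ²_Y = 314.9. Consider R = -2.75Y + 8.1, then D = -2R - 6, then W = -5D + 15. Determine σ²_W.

σ²_W = 238143.125

σ²_R = (-2.75)²·314.9 = 2381.43125.
σ²_D = (-2)²·2381.43125 = 9525.725.
σ²_W = (-5)²·9525.725 = 238143.125.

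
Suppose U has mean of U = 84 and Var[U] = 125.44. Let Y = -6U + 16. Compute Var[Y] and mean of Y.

Y = -6U + 16 is linear with a = -6, b = 16.
Var[Y] = a²·Var[U] = (-6)²·125.44 = 4515.84 (the additive constant 16 does not affect variance).
mean of Y = a·mean of U + b = (-6)·84 + 16 = -488.

Var[Y] = 4515.84, mean of Y = -488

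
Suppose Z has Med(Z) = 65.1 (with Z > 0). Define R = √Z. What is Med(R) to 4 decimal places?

√Z is monotone on this domain, so Med(R) = √(65.1) ≈ 8.0685.

Med(R) = 8.0685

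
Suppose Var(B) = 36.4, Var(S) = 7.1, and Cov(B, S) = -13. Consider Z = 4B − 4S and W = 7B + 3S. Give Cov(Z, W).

Cov(Z, W) = 1142

By bilinearity, Cov(Z, W) = ac·Var(B) + bd·Var(S) + (ad+bc)·Cov(B, S), with a=4, b=-4, c=7, d=3.
ac·Var(B) = 4·7·36.4 = 1019.2
bd·Var(S) = (-4)·3·7.1 = -85.2
(ad+bc)·Cov(B, S) = (-16)·(-13) = 208
Cov(Z, W) = 1019.2 + (-85.2) + 208 = 1142.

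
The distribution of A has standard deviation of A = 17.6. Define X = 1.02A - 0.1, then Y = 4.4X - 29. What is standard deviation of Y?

standard deviation of X = |1.02|·17.6 = 17.952.
standard deviation of Y = |4.4|·17.952 = 78.9888.

standard deviation of Y = 78.9888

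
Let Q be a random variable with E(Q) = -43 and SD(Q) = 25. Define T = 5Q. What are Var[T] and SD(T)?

T = 5Q is linear with a = 5, b = 0.
Var[Q] = 25² = 625.
Var[T] = a²·Var[Q] = 5²·625 = 15625.
SD(T) = |a|·SD(Q) = |5|·25 = 125.

Var[T] = 15625, SD(T) = 125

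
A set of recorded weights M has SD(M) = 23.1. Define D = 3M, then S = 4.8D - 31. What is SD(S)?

SD(D) = |3|·23.1 = 69.3.
SD(S) = |4.8|·69.3 = 332.64.

SD(S) = 332.64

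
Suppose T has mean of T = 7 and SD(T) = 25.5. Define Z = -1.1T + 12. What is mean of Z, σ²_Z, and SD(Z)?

Z = -1.1T + 12 is linear with a = -1.1, b = 12.
mean of Z = a·mean of T + b = (-1.1)·7 + 12 = 4.3.
σ²_T = 25.5² = 650.25.
σ²_Z = a²·σ²_T = (-1.1)²·650.25 = 786.8025 (the additive constant 12 does not affect variance).
SD(Z) = |a|·SD(T) = |-1.1|·25.5 = 28.05.

mean of Z = 4.3, σ²_Z = 786.8025, SD(Z) = 28.05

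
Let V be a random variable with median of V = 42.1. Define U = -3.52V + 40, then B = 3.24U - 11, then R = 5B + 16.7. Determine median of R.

median of R = -1791.0104

median of U = (-3.52)·42.1 + 40 = -108.192.
median of B = 3.24·(-108.192) + (-11) = -361.54208.
median of R = 5·(-361.54208) + 16.7 = -1791.0104.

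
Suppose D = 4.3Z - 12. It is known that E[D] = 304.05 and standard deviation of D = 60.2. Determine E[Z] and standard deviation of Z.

From D = 4.3Z - 12: E[D] = a·E[Z] + b, so E[Z] = (E[D] − b)/a = (304.05 − (-12))/4.3 = 73.5.
standard deviation of D = |a|·standard deviation of Z, so standard deviation of Z = 60.2/|4.3| = 14.

E[Z] = 73.5, standard deviation of Z = 14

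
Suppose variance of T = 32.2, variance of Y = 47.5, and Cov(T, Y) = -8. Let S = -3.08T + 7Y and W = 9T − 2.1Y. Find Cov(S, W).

By bilinearity, Cov(S, W) = ac·variance of T + bd·variance of Y + (ad+bc)·Cov(T, Y), with a=-3.08, b=7, c=9, d=-2.1.
ac·variance of T = (-3.08)·9·32.2 = -892.584
bd·variance of Y = 7·(-2.1)·47.5 = -698.25
(ad+bc)·Cov(T, Y) = (69.468)·(-8) = -555.744
Cov(S, W) = -892.584 + (-698.25) + (-555.744) = -2146.578.

Cov(S, W) = -2146.578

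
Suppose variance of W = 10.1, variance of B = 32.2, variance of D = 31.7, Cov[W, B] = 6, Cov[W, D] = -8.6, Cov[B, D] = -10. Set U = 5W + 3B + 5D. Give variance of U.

variance of U = 784.8

variance of U = a²·variance of W + b²·variance of B + c²·variance of D + 2ab·Cov[W, B] + 2ac·Cov[W, D] + 2bc·Cov[B, D], with a = 5, b = 3, c = 5.
= 252.5 + 289.8 + 792.5 + 180 + (-430) + (-300)
= 784.8.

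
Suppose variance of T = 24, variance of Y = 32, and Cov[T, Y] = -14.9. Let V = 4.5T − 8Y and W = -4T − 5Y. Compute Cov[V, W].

By bilinearity, Cov[V, W] = ac·variance of T + bd·variance of Y + (ad+bc)·Cov[T, Y], with a=4.5, b=-8, c=-4, d=-5.
ac·variance of T = 4.5·(-4)·24 = -432
bd·variance of Y = (-8)·(-5)·32 = 1280
(ad+bc)·Cov[T, Y] = (9.5)·(-14.9) = -141.55
Cov[V, W] = -432 + 1280 + (-141.55) = 706.45.

Cov[V, W] = 706.45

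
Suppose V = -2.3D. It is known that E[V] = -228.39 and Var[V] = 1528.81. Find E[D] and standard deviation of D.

E[D] = 99.3, standard deviation of D = 17

From V = -2.3D: E[V] = a·E[D] + b, so E[D] = (E[V] − b)/a = (-228.39 − 0)/(-2.3) = 99.3.
standard deviation of V = √1528.81 = 39.1.
standard deviation of V = |a|·standard deviation of D, so standard deviation of D = 39.1/|-2.3| = 17.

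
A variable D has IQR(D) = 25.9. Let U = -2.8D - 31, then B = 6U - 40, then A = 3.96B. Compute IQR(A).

IQR(U) = |-2.8|·25.9 = 72.52.
IQR(B) = |6|·72.52 = 435.12.
IQR(A) = |3.96|·435.12 = 1723.0752.

IQR(A) = 1723.0752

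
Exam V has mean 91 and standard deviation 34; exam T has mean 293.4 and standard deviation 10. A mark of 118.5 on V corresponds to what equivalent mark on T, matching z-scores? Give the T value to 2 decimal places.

T = 301.49

z = (118.5 − 91)/34 ≈ 0.8088.
T = 293.4 + z·10 = 293.4 + (118.5 − 91)·10/34 ≈ 301.49.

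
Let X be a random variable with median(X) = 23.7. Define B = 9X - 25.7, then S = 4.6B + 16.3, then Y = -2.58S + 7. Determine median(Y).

median(B) = 9·23.7 + (-25.7) = 187.6.
median(S) = 4.6·187.6 + 16.3 = 879.26.
median(Y) = (-2.58)·879.26 + 7 = -2261.4908.

median(Y) = -2261.4908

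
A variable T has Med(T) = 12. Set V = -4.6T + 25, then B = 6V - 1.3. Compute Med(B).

Med(V) = (-4.6)·12 + 25 = -30.2.
Med(B) = 6·(-30.2) + (-1.3) = -182.5.

Med(B) = -182.5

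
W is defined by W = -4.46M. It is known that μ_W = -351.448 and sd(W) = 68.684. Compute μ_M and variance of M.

μ_M = 78.8, variance of M = 237.16

From W = -4.46M: μ_W = a·μ_M + b, so μ_M = (μ_W − b)/a = (-351.448 − 0)/(-4.46) = 78.8.
variance of W = 68.684² = 4717.491856.
variance of W = a²·variance of M, so variance of M = 4717.491856/(-4.46)² = 237.16.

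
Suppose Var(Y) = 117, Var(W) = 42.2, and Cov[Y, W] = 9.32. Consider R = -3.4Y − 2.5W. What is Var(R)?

Var(R) = a²·Var(Y) + b²·Var(W) + 2ab·Cov[Y, W] with a = -3.4, b = -2.5.
= (-3.4)²·117 + (-2.5)²·42.2 + 2·(-3.4)·(-2.5)·9.32
= 1352.52 + 263.75 + 158.44 = 1774.71.

Var(R) = 1774.71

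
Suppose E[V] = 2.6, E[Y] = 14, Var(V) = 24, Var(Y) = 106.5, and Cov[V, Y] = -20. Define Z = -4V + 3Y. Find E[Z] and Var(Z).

E[Z] = 31.6, Var(Z) = 1822.5

E[Z] = (-4)·E[V] + 3·E[Y] = (-4)·2.6 + 3·14 = 31.6.
Var(Z) = a²·Var(V) + b²·Var(Y) + 2ab·Cov[V, Y] with a = -4, b = 3.
= (-4)²·24 + 3²·106.5 + 2·(-4)·3·(-20)
= 384 + 958.5 + 480 = 1822.5.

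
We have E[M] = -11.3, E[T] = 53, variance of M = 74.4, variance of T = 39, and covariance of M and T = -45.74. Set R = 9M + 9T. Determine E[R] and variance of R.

E[R] = 9·E[M] + 9·E[T] = 9·(-11.3) + 9·53 = 375.3.
variance of R = a²·variance of M + b²·variance of T + 2ab·covariance of M and T with a = 9, b = 9.
= 9²·74.4 + 9²·39 + 2·9·9·(-45.74)
= 6026.4 + 3159 + (-7409.88) = 1775.52.

E[R] = 375.3, variance of R = 1775.52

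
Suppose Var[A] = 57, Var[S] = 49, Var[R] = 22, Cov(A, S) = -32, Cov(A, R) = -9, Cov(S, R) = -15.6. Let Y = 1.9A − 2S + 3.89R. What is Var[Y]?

Var[Y] = a²·Var[A] + b²·Var[S] + c²·Var[R] + 2ab·Cov(A, S) + 2ac·Cov(A, R) + 2bc·Cov(S, R), with a = 1.9, b = -2, c = 3.89.
= 205.77 + 196 + 332.9062 + 243.2 + (-133.038) + 242.736
= 1087.5742.

Var[Y] = 1087.5742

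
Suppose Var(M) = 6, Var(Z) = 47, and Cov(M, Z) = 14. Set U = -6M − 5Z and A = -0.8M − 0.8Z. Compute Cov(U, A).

Cov(U, A) = 340

By bilinearity, Cov(U, A) = ac·Var(M) + bd·Var(Z) + (ad+bc)·Cov(M, Z), with a=-6, b=-5, c=-0.8, d=-0.8.
ac·Var(M) = (-6)·(-0.8)·6 = 28.8
bd·Var(Z) = (-5)·(-0.8)·47 = 188
(ad+bc)·Cov(M, Z) = (8.8)·14 = 123.2
Cov(U, A) = 28.8 + 188 + 123.2 = 340.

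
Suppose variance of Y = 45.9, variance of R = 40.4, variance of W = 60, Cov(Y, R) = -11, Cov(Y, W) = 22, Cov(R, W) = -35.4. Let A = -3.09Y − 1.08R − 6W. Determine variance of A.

variance of A = a²·variance of Y + b²·variance of R + c²·variance of W + 2ab·Cov(Y, R) + 2ac·Cov(Y, W) + 2bc·Cov(R, W), with a = -3.09, b = -1.08, c = -6.
= 438.25779 + 47.12256 + 2160 + (-73.4184) + 815.76 + (-458.784)
= 2928.93795.

variance of A = 2928.93795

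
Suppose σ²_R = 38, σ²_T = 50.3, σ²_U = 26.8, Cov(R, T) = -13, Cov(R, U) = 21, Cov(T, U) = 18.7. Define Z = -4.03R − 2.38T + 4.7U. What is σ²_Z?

σ²_Z = a²·σ²_R + b²·σ²_T + c²·σ²_U + 2ab·Cov(R, T) + 2ac·Cov(R, U) + 2bc·Cov(T, U), with a = -4.03, b = -2.38, c = 4.7.
= 617.1542 + 284.91932 + 592.012 + (-249.3764) + (-795.522) + (-418.3564)
= 30.83072.

σ²_Z = 30.83072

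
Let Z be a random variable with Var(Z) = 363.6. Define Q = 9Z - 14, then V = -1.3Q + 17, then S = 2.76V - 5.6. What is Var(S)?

Var(S) = 379152.3587904

Var(Q) = 9²·363.6 = 29451.6.
Var(V) = (-1.3)²·29451.6 = 49773.204.
Var(S) = 2.76²·49773.204 = 379152.3587904.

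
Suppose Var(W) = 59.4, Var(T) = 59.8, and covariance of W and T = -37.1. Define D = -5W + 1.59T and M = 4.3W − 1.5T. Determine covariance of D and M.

covariance of D and M = -1951.6257

By bilinearity, covariance of D and M = ac·Var(W) + bd·Var(T) + (ad+bc)·covariance of W and T, with a=-5, b=1.59, c=4.3, d=-1.5.
ac·Var(W) = (-5)·4.3·59.4 = -1277.1
bd·Var(T) = 1.59·(-1.5)·59.8 = -142.623
(ad+bc)·covariance of W and T = (14.337)·(-37.1) = -531.9027
covariance of D and M = -1277.1 + (-142.623) + (-531.9027) = -1951.6257.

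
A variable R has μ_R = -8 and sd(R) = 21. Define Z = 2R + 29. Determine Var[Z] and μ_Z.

Var[Z] = 1764, μ_Z = 13

Z = 2R + 29 is linear with a = 2, b = 29.
Var[R] = 21² = 441.
Var[Z] = a²·Var[R] = 2²·441 = 1764 (the additive constant 29 does not affect variance).
μ_Z = a·μ_R + b = 2·(-8) + 29 = 13.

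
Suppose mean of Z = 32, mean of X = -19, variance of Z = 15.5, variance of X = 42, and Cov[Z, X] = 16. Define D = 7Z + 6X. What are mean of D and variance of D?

mean of D = 110, variance of D = 3615.5

mean of D = 7·mean of Z + 6·mean of X = 7·32 + 6·(-19) = 110.
variance of D = a²·variance of Z + b²·variance of X + 2ab·Cov[Z, X] with a = 7, b = 6.
= 7²·15.5 + 6²·42 + 2·7·6·16
= 759.5 + 1512 + 1344 = 3615.5.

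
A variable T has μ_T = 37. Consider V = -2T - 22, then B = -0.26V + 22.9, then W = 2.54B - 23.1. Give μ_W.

μ_V = (-2)·37 + (-22) = -96.
μ_B = (-0.26)·(-96) + 22.9 = 47.86.
μ_W = 2.54·47.86 + (-23.1) = 98.4644.

μ_W = 98.4644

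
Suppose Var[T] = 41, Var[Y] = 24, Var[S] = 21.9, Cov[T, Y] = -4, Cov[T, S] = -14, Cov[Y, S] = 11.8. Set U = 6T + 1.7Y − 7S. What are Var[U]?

Var[U] = a²·Var[T] + b²·Var[Y] + c²·Var[S] + 2ab·Cov[T, Y] + 2ac·Cov[T, S] + 2bc·Cov[Y, S], with a = 6, b = 1.7, c = -7.
= 1476 + 69.36 + 1073.1 + (-81.6) + 1176 + (-280.84)
= 3432.02.

Var[U] = 3432.02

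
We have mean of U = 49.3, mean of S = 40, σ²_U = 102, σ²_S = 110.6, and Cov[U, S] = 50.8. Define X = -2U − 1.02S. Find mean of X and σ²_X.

mean of X = -139.4, σ²_X = 730.33224

mean of X = (-2)·mean of U + (-1.02)·mean of S = (-2)·49.3 + (-1.02)·40 = -139.4.
σ²_X = a²·σ²_U + b²·σ²_S + 2ab·Cov[U, S] with a = -2, b = -1.02.
= (-2)²·102 + (-1.02)²·110.6 + 2·(-2)·(-1.02)·50.8
= 408 + 115.06824 + 207.264 = 730.33224.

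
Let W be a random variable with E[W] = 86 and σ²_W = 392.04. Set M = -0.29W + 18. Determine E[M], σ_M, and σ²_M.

E[M] = -6.94, σ_M = 5.742, σ²_M = 32.970564

M = -0.29W + 18 is linear with a = -0.29, b = 18.
E[M] = a·E[W] + b = (-0.29)·86 + 18 = -6.94.
σ_W = √392.04 = 19.8.
σ_M = |a|·σ_W = |-0.29|·19.8 = 5.742.
σ²_M = a²·σ²_W = (-0.29)²·392.04 = 32.970564 (the additive constant 18 does not affect variance).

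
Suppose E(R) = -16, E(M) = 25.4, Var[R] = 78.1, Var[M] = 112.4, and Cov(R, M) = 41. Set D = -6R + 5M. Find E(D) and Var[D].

E(D) = 223, Var[D] = 3161.6

E(D) = (-6)·E(R) + 5·E(M) = (-6)·(-16) + 5·25.4 = 223.
Var[D] = a²·Var[R] + b²·Var[M] + 2ab·Cov(R, M) with a = -6, b = 5.
= (-6)²·78.1 + 5²·112.4 + 2·(-6)·5·41
= 2811.6 + 2810 + (-2460) = 3161.6.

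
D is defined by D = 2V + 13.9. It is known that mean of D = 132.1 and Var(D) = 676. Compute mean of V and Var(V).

mean of V = 59.1, Var(V) = 169

From D = 2V + 13.9: mean of D = a·mean of V + b, so mean of V = (mean of D − b)/a = (132.1 − 13.9)/2 = 59.1.
Var(D) = a²·Var(V), so Var(V) = 676/2² = 169.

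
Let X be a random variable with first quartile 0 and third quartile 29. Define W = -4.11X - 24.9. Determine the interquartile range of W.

IQR of X = Q3 − Q1 = 29 − 0 = 29.
Under W = aX + b, IQR(W) = |a|·IQR(X) = |-4.11|·29 = 119.19 (shifts cancel; spread scales by |a|).

IQR(W) = 119.19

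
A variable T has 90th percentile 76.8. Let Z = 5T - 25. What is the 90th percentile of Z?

Since a = 5 > 0 the transformation is increasing, so the 90th percentile of Z = a·(P_{90} of T) + b = 5·76.8 + (-25) = 359.

90th percentile of Z = 359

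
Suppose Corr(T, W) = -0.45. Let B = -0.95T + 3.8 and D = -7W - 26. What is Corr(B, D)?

Linear rescalings preserve correlation up to sign; here the slopes -0.95 and -7 have the same sign, so Corr(B, D) = Corr(T, W) = -0.45.

Corr(B, D) = -0.45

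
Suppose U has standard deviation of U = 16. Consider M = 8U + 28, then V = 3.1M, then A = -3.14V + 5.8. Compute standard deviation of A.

standard deviation of M = |8|·16 = 128.
standard deviation of V = |3.1|·128 = 396.8.
standard deviation of A = |-3.14|·396.8 = 1245.952.

standard deviation of A = 1245.952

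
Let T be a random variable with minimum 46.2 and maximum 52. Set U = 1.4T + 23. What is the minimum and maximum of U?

min(U) = 87.68, max(U) = 95.8

a = 1.4 > 0, so min(U) = a·min(T)+b = 1.4·46.2 + 23 = 87.68 and max(U) = 1.4·52 + 23 = 95.8.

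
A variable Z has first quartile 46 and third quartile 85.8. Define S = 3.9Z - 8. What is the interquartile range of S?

IQR of Z = Q3 − Q1 = 85.8 − 46 = 39.8.
Under S = aZ + b, IQR(S) = |a|·IQR(Z) = |3.9|·39.8 = 155.22 (shifts cancel; spread scales by |a|).

IQR(S) = 155.22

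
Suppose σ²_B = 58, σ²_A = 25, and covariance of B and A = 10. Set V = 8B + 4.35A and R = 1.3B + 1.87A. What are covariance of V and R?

By bilinearity, covariance of V and R = ac·σ²_B + bd·σ²_A + (ad+bc)·covariance of B and A, with a=8, b=4.35, c=1.3, d=1.87.
ac·σ²_B = 8·1.3·58 = 603.2
bd·σ²_A = 4.35·1.87·25 = 203.3625
(ad+bc)·covariance of B and A = (20.615)·10 = 206.15
covariance of V and R = 603.2 + 203.3625 + 206.15 = 1012.7125.

covariance of V and R = 1012.7125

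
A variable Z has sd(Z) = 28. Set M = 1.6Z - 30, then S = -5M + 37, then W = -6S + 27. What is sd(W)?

sd(W) = 1344

sd(M) = |1.6|·28 = 44.8.
sd(S) = |-5|·44.8 = 224.
sd(W) = |-6|·224 = 1344.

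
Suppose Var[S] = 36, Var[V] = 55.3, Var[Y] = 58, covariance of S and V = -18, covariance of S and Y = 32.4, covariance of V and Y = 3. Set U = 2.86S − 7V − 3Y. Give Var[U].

Var[U] = 3816.9016

Var[U] = a²·Var[S] + b²·Var[V] + c²·Var[Y] + 2ab·covariance of S and V + 2ac·covariance of S and Y + 2bc·covariance of V and Y, with a = 2.86, b = -7, c = -3.
= 294.4656 + 2709.7 + 522 + 720.72 + (-555.984) + 126
= 3816.9016.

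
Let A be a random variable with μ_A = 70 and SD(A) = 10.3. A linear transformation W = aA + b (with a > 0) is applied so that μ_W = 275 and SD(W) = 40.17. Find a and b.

a = 3.9, b = 2

SD(W) = a·SD(A) (a > 0), so a = 40.17/10.3 = 3.9.
μ_W = a·μ_A + b, so b = 275 − 3.9·70 = 2.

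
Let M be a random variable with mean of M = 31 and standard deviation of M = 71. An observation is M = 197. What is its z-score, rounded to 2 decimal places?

z = 2.34

z = (M − mean of M) / standard deviation of M = (197 − 31) / 71 ≈ 2.34.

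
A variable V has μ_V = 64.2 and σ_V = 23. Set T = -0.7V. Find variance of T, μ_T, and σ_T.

variance of T = 259.21, μ_T = -44.94, σ_T = 16.1

T = -0.7V is linear with a = -0.7, b = 0.
variance of V = 23² = 529.
variance of T = a²·variance of V = (-0.7)²·529 = 259.21.
μ_T = a·μ_V + b = (-0.7)·64.2 = -44.94.
σ_T = |a|·σ_V = |-0.7|·23 = 16.1.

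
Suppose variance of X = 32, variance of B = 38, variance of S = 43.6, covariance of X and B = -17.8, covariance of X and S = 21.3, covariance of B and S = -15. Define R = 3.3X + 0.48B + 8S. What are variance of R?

variance of R = a²·variance of X + b²·variance of B + c²·variance of S + 2ab·covariance of X and B + 2ac·covariance of X and S + 2bc·covariance of B and S, with a = 3.3, b = 0.48, c = 8.
= 348.48 + 8.7552 + 2790.4 + (-56.3904) + 1124.64 + (-115.2)
= 4100.6848.

variance of R = 4100.6848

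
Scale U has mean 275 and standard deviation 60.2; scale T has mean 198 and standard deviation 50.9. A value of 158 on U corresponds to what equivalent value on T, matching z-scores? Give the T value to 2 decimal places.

z = (158 − 275)/60.2 ≈ -1.9435.
T = 198 + z·50.9 = 198 + (158 − 275)·50.9/60.2 ≈ 99.07.

T = 99.07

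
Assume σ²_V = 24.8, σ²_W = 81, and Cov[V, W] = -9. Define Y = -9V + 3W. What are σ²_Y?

σ²_Y = 3223.8

σ²_Y = a²·σ²_V + b²·σ²_W + 2ab·Cov[V, W] with a = -9, b = 3.
= (-9)²·24.8 + 3²·81 + 2·(-9)·3·(-9)
= 2008.8 + 729 + 486 = 3223.8.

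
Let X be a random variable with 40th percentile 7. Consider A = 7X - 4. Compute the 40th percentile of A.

Since a = 7 > 0 the transformation is increasing, so the 40th percentile of A = a·(P_{40} of X) + b = 7·7 + (-4) = 45.

40th percentile of A = 45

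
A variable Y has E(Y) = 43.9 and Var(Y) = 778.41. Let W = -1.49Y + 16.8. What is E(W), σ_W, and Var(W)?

W = -1.49Y + 16.8 is linear with a = -1.49, b = 16.8.
E(W) = a·E(Y) + b = (-1.49)·43.9 + 16.8 = -48.611.
σ_Y = √778.41 = 27.9.
σ_W = |a|·σ_Y = |-1.49|·27.9 = 41.571.
Var(W) = a²·Var(Y) = (-1.49)²·778.41 = 1728.148041 (the additive constant 16.8 does not affect variance).

E(W) = -48.611, σ_W = 41.571, Var(W) = 1728.148041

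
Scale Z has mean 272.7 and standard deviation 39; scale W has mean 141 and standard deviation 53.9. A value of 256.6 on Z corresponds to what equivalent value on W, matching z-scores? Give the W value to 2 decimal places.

z = (256.6 − 272.7)/39 ≈ -0.4128.
W = 141 + z·53.9 = 141 + (256.6 − 272.7)·53.9/39 ≈ 118.75.

W = 118.75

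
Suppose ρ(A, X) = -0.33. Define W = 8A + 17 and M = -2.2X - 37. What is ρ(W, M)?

Linear rescalings preserve |correlation|; the slopes 8 and -2.2 have opposite signs, so the correlation flips sign: ρ(W, M) = −ρ(A, X) = 0.33.

ρ(W, M) = 0.33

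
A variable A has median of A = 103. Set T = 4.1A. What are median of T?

median of T = 422.3

A linear map preserves order up to sign, so median of T = a·median of A + b = 4.1·103 = 422.3.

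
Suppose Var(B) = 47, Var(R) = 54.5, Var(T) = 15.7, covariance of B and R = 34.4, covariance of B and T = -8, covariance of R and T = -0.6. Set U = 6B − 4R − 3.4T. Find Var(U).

Var(U) = 1404.372

Var(U) = a²·Var(B) + b²·Var(R) + c²·Var(T) + 2ab·covariance of B and R + 2ac·covariance of B and T + 2bc·covariance of R and T, with a = 6, b = -4, c = -3.4.
= 1692 + 872 + 181.492 + (-1651.2) + 326.4 + (-16.32)
= 1404.372.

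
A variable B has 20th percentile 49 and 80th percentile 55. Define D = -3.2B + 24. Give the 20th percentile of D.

Since a = -3.2 < 0 the transformation is decreasing, reversing order: the 20th percentile of D corresponds to the 80th percentile of B.
So P_{20}(D) = a·P_{80}(B) + b = (-3.2)·55 + 24 = -152.

20th percentile of D = -152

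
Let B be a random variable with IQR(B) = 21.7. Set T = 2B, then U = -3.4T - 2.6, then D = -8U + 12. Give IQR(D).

IQR(D) = 1180.48

IQR(T) = |2|·21.7 = 43.4.
IQR(U) = |-3.4|·43.4 = 147.56.
IQR(D) = |-8|·147.56 = 1180.48.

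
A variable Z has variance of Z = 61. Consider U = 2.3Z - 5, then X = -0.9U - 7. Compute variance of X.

variance of U = 2.3²·61 = 322.69.
variance of X = (-0.9)²·322.69 = 261.3789.

variance of X = 261.3789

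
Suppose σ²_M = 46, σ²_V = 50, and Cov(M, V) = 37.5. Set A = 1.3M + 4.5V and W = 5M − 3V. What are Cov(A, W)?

By bilinearity, Cov(A, W) = ac·σ²_M + bd·σ²_V + (ad+bc)·Cov(M, V), with a=1.3, b=4.5, c=5, d=-3.
ac·σ²_M = 1.3·5·46 = 299
bd·σ²_V = 4.5·(-3)·50 = -675
(ad+bc)·Cov(M, V) = (18.6)·37.5 = 697.5
Cov(A, W) = 299 + (-675) + 697.5 = 321.5.

Cov(A, W) = 321.5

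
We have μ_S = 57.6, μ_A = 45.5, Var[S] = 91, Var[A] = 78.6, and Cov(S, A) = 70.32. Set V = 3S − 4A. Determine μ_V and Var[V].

μ_V = 3·μ_S + (-4)·μ_A = 3·57.6 + (-4)·45.5 = -9.2.
Var[V] = a²·Var[S] + b²·Var[A] + 2ab·Cov(S, A) with a = 3, b = -4.
= 3²·91 + (-4)²·78.6 + 2·3·(-4)·70.32
= 819 + 1257.6 + (-1687.68) = 388.92.

μ_V = -9.2, Var[V] = 388.92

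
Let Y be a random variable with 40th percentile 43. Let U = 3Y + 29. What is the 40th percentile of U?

Since a = 3 > 0 the transformation is increasing, so the 40th percentile of U = a·(P_{40} of Y) + b = 3·43 + 29 = 158.

40th percentile of U = 158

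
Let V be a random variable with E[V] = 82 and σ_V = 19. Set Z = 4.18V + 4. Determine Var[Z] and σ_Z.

Var[Z] = 6307.5364, σ_Z = 79.42

Z = 4.18V + 4 is linear with a = 4.18, b = 4.
Var[V] = 19² = 361.
Var[Z] = a²·Var[V] = 4.18²·361 = 6307.5364 (the additive constant 4 does not affect variance).
σ_Z = |a|·σ_V = |4.18|·19 = 79.42.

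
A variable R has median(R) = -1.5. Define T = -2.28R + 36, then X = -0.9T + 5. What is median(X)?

median(X) = -30.478

median(T) = (-2.28)·(-1.5) + 36 = 39.42.
median(X) = (-0.9)·39.42 + 5 = -30.478.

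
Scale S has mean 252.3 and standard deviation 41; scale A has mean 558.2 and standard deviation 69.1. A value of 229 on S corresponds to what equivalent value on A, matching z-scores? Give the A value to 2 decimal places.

A = 518.93

z = (229 − 252.3)/41 ≈ -0.5683.
A = 558.2 + z·69.1 = 558.2 + (229 − 252.3)·69.1/41 ≈ 518.93.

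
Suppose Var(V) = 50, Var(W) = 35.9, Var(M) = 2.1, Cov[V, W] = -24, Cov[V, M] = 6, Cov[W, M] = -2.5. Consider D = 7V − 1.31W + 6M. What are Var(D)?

Var(D) = a²·Var(V) + b²·Var(W) + c²·Var(M) + 2ab·Cov[V, W] + 2ac·Cov[V, M] + 2bc·Cov[W, M], with a = 7, b = -1.31, c = 6.
= 2450 + 61.60799 + 75.6 + 440.16 + 504 + 39.3
= 3570.66799.

Var(D) = 3570.66799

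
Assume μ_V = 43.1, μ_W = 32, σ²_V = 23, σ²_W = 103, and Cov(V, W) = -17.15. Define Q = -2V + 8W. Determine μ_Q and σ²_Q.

μ_Q = (-2)·μ_V + 8·μ_W = (-2)·43.1 + 8·32 = 169.8.
σ²_Q = a²·σ²_V + b²·σ²_W + 2ab·Cov(V, W) with a = -2, b = 8.
= (-2)²·23 + 8²·103 + 2·(-2)·8·(-17.15)
= 92 + 6592 + 548.8 = 7232.8.

μ_Q = 169.8, σ²_Q = 7232.8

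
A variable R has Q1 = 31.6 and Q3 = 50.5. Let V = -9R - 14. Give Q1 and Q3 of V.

Q1(V) = -468.5, Q3(V) = -298.4

a = -9 < 0 reverses order: Q1(V) comes from Q3(R), Q3(V) from Q1(R).
Q1(V) = (-9)·50.5 + (-14) = -468.5; Q3(V) = (-9)·31.6 + (-14) = -298.4.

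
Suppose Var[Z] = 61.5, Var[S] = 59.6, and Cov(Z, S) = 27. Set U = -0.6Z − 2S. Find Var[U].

Var[U] = 325.34

Var[U] = a²·Var[Z] + b²·Var[S] + 2ab·Cov(Z, S) with a = -0.6, b = -2.
= (-0.6)²·61.5 + (-2)²·59.6 + 2·(-0.6)·(-2)·27
= 22.14 + 238.4 + 64.8 = 325.34.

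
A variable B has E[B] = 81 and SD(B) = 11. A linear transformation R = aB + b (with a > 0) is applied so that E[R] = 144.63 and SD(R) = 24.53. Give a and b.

SD(R) = a·SD(B) (a > 0), so a = 24.53/11 = 2.23.
E[R] = a·E[B] + b, so b = 144.63 − 2.23·81 = -36.

a = 2.23, b = -36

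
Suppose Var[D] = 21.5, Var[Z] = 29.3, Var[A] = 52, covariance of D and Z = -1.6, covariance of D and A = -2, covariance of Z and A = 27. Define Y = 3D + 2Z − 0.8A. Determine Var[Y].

Var[Y] = 247.98

Var[Y] = a²·Var[D] + b²·Var[Z] + c²·Var[A] + 2ab·covariance of D and Z + 2ac·covariance of D and A + 2bc·covariance of Z and A, with a = 3, b = 2, c = -0.8.
= 193.5 + 117.2 + 33.28 + (-19.2) + 9.6 + (-86.4)
= 247.98.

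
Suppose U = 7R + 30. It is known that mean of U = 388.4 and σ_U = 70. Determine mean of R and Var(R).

mean of R = 51.2, Var(R) = 100

From U = 7R + 30: mean of U = a·mean of R + b, so mean of R = (mean of U − b)/a = (388.4 − 30)/7 = 51.2.
Var(U) = 70² = 4900.
Var(U) = a²·Var(R), so Var(R) = 4900/7² = 100.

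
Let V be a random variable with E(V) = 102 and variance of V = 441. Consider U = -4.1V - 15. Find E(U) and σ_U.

U = -4.1V - 15 is linear with a = -4.1, b = -15.
E(U) = a·E(V) + b = (-4.1)·102 + (-15) = -433.2.
σ_V = √441 = 21.
σ_U = |a|·σ_V = |-4.1|·21 = 86.1.

E(U) = -433.2, σ_U = 86.1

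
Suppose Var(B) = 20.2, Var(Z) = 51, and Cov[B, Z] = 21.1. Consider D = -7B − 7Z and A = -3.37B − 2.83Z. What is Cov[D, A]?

By bilinearity, Cov[D, A] = ac·Var(B) + bd·Var(Z) + (ad+bc)·Cov[B, Z], with a=-7, b=-7, c=-3.37, d=-2.83.
ac·Var(B) = (-7)·(-3.37)·20.2 = 476.518
bd·Var(Z) = (-7)·(-2.83)·51 = 1010.31
(ad+bc)·Cov[B, Z] = (43.4)·21.1 = 915.74
Cov[D, A] = 476.518 + 1010.31 + 915.74 = 2402.568.

Cov[D, A] = 2402.568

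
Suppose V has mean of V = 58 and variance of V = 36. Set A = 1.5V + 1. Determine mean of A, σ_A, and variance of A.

A = 1.5V + 1 is linear with a = 1.5, b = 1.
mean of A = a·mean of V + b = 1.5·58 + 1 = 88.
σ_V = √36 = 6.
σ_A = |a|·σ_V = |1.5|·6 = 9.
variance of A = a²·variance of V = 1.5²·36 = 81 (the additive constant 1 does not affect variance).

mean of A = 88, σ_A = 9, variance of A = 81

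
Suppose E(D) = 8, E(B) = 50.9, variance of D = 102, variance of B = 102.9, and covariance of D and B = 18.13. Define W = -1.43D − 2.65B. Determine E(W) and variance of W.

E(W) = -146.325, variance of W = 1068.60232

E(W) = (-1.43)·E(D) + (-2.65)·E(B) = (-1.43)·8 + (-2.65)·50.9 = -146.325.
variance of W = a²·variance of D + b²·variance of B + 2ab·covariance of D and B with a = -1.43, b = -2.65.
= (-1.43)²·102 + (-2.65)²·102.9 + 2·(-1.43)·(-2.65)·18.13
= 208.5798 + 722.61525 + 137.40727 = 1068.60232.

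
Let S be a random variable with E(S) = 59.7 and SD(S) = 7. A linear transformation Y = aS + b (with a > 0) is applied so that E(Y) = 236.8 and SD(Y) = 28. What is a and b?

a = 4, b = -2

SD(Y) = a·SD(S) (a > 0), so a = 28/7 = 4.
E(Y) = a·E(S) + b, so b = 236.8 − 4·59.7 = -2.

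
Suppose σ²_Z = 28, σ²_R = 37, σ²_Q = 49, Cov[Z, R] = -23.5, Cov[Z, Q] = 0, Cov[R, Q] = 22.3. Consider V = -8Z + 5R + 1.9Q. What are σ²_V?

σ²_V = a²·σ²_Z + b²·σ²_R + c²·σ²_Q + 2ab·Cov[Z, R] + 2ac·Cov[Z, Q] + 2bc·Cov[R, Q], with a = -8, b = 5, c = 1.9.
= 1792 + 925 + 176.89 + 1880 + 0 + 423.7
= 5197.59.

σ²_V = 5197.59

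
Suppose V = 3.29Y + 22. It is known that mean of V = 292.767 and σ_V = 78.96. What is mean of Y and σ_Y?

mean of Y = 82.3, σ_Y = 24

From V = 3.29Y + 22: mean of V = a·mean of Y + b, so mean of Y = (mean of V − b)/a = (292.767 − 22)/3.29 = 82.3.
σ_V = |a|·σ_Y, so σ_Y = 78.96/|3.29| = 24.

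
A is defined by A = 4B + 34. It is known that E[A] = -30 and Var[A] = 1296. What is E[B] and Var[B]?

From A = 4B + 34: E[A] = a·E[B] + b, so E[B] = (E[A] − b)/a = (-30 − 34)/4 = -16.
Var[A] = a²·Var[B], so Var[B] = 1296/4² = 81.

E[B] = -16, Var[B] = 81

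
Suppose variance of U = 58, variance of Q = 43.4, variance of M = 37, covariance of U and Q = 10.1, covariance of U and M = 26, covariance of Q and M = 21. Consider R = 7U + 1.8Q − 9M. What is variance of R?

variance of R = a²·variance of U + b²·variance of Q + c²·variance of M + 2ab·covariance of U and Q + 2ac·covariance of U and M + 2bc·covariance of Q and M, with a = 7, b = 1.8, c = -9.
= 2842 + 140.616 + 2997 + 254.52 + (-3276) + (-680.4)
= 2277.736.

variance of R = 2277.736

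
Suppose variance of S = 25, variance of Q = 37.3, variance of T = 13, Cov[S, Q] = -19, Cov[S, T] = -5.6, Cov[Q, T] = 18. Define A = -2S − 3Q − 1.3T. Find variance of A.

variance of A = a²·variance of S + b²·variance of Q + c²·variance of T + 2ab·Cov[S, Q] + 2ac·Cov[S, T] + 2bc·Cov[Q, T], with a = -2, b = -3, c = -1.3.
= 100 + 335.7 + 21.97 + (-228) + (-29.12) + 140.4
= 340.95.

variance of A = 340.95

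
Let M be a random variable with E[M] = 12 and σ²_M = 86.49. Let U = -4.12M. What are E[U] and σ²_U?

U = -4.12M is linear with a = -4.12, b = 0.
E[U] = a·E[M] + b = (-4.12)·12 = -49.44.
σ²_U = a²·σ²_M = (-4.12)²·86.49 = 1468.115856.

E[U] = -49.44, σ²_U = 1468.115856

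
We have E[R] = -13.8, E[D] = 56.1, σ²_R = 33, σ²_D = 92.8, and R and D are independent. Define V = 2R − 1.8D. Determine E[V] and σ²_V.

E[V] = -128.58, σ²_V = 432.672

E[V] = 2·E[R] + (-1.8)·E[D] = 2·(-13.8) + (-1.8)·56.1 = -128.58.
σ²_V = a²·σ²_R + b²·σ²_D + 2ab·covariance of R and D with a = 2, b = -1.8.
Independence gives covariance of R and D = 0.
= 2²·33 + (-1.8)²·92.8 + 2·2·(-1.8)·0
= 132 + 300.672 + 0 = 432.672.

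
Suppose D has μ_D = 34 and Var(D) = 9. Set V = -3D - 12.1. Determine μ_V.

V = -3D - 12.1 is linear with a = -3, b = -12.1.
μ_V = a·μ_D + b = (-3)·34 + (-12.1) = -114.1.

μ_V = -114.1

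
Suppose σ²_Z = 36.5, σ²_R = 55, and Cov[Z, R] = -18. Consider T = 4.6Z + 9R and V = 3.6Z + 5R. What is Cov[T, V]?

Cov[T, V] = 2082.24

By bilinearity, Cov[T, V] = ac·σ²_Z + bd·σ²_R + (ad+bc)·Cov[Z, R], with a=4.6, b=9, c=3.6, d=5.
ac·σ²_Z = 4.6·3.6·36.5 = 604.44
bd·σ²_R = 9·5·55 = 2475
(ad+bc)·Cov[Z, R] = (55.4)·(-18) = -997.2
Cov[T, V] = 604.44 + 2475 + (-997.2) = 2082.24.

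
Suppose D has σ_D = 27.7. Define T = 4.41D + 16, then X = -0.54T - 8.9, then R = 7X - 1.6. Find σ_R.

σ_R = 461.75346

σ_T = |4.41|·27.7 = 122.157.
σ_X = |-0.54|·122.157 = 65.96478.
σ_R = |7|·65.96478 = 461.75346.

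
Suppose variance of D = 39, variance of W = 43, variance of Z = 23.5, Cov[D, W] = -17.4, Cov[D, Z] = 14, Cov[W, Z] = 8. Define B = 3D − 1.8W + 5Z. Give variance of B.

variance of B = 1541.74

variance of B = a²·variance of D + b²·variance of W + c²·variance of Z + 2ab·Cov[D, W] + 2ac·Cov[D, Z] + 2bc·Cov[W, Z], with a = 3, b = -1.8, c = 5.
= 351 + 139.32 + 587.5 + 187.92 + 420 + (-144)
= 1541.74.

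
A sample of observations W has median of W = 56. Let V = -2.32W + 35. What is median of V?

median of V = -94.92

A linear map preserves order up to sign, so median of V = a·median of W + b = (-2.32)·56 + 35 = -94.92.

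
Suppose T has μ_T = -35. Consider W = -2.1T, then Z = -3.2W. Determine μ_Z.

μ_Z = -235.2

μ_W = (-2.1)·(-35) = 73.5.
μ_Z = (-3.2)·73.5 = -235.2.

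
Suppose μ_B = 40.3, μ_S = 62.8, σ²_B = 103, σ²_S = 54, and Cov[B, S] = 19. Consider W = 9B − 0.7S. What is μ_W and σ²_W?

μ_W = 318.74, σ²_W = 8130.06

μ_W = 9·μ_B + (-0.7)·μ_S = 9·40.3 + (-0.7)·62.8 = 318.74.
σ²_W = a²·σ²_B + b²·σ²_S + 2ab·Cov[B, S] with a = 9, b = -0.7.
= 9²·103 + (-0.7)²·54 + 2·9·(-0.7)·19
= 8343 + 26.46 + (-239.4) = 8130.06.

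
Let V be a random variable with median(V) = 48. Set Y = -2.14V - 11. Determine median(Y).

A linear map preserves order up to sign, so median(Y) = a·median(V) + b = (-2.14)·48 + (-11) = -113.72.

median(Y) = -113.72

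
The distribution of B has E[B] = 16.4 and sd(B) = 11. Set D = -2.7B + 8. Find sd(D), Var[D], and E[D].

D = -2.7B + 8 is linear with a = -2.7, b = 8.
sd(D) = |a|·sd(B) = |-2.7|·11 = 29.7.
Var[B] = 11² = 121.
Var[D] = a²·Var[B] = (-2.7)²·121 = 882.09 (the additive constant 8 does not affect variance).
E[D] = a·E[B] + b = (-2.7)·16.4 + 8 = -36.28.

sd(D) = 29.7, Var[D] = 882.09, E[D] = -36.28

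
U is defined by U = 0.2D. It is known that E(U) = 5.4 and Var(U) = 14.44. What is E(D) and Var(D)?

E(D) = 27, Var(D) = 361

From U = 0.2D: E(U) = a·E(D) + b, so E(D) = (E(U) − b)/a = (5.4 − 0)/0.2 = 27.
Var(U) = a²·Var(D), so Var(D) = 14.44/0.2² = 361.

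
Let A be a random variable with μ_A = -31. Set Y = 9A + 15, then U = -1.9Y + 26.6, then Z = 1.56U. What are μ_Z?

μ_Z = 823.992

μ_Y = 9·(-31) + 15 = -264.
μ_U = (-1.9)·(-264) + 26.6 = 528.2.
μ_Z = 1.56·528.2 = 823.992.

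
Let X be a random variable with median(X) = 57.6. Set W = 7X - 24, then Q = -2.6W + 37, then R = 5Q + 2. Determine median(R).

median(W) = 7·57.6 + (-24) = 379.2.
median(Q) = (-2.6)·379.2 + 37 = -948.92.
median(R) = 5·(-948.92) + 2 = -4742.6.

median(R) = -4742.6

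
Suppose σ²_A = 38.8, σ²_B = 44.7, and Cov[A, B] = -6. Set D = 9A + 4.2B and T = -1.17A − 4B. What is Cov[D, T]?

By bilinearity, Cov[D, T] = ac·σ²_A + bd·σ²_B + (ad+bc)·Cov[A, B], with a=9, b=4.2, c=-1.17, d=-4.
ac·σ²_A = 9·(-1.17)·38.8 = -408.564
bd·σ²_B = 4.2·(-4)·44.7 = -750.96
(ad+bc)·Cov[A, B] = (-40.914)·(-6) = 245.484
Cov[D, T] = -408.564 + (-750.96) + 245.484 = -914.04.

Cov[D, T] = -914.04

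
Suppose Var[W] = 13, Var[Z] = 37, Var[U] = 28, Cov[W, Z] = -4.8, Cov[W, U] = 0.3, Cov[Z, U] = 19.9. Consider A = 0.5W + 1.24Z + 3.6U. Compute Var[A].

Var[A] = a²·Var[W] + b²·Var[Z] + c²·Var[U] + 2ab·Cov[W, Z] + 2ac·Cov[W, U] + 2bc·Cov[Z, U], with a = 0.5, b = 1.24, c = 3.6.
= 3.25 + 56.8912 + 362.88 + (-5.952) + 1.08 + 177.6672
= 595.8164.

Var[A] = 595.8164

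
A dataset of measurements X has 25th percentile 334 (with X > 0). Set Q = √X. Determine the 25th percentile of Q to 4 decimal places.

√X is increasing, so P_{25}(Q) = g(P_{25}(X)) ≈ 18.2757.

25th percentile of Q = 18.2757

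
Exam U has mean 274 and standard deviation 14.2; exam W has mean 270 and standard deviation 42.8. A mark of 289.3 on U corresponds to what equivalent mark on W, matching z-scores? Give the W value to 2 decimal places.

W = 316.12

z = (289.3 − 274)/14.2 ≈ 1.0775.
W = 270 + z·42.8 = 270 + (289.3 − 274)·42.8/14.2 ≈ 316.12.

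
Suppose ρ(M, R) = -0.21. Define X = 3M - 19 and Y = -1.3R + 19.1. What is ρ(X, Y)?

ρ(X, Y) = 0.21

Linear rescalings preserve |correlation|; the slopes 3 and -1.3 have opposite signs, so the correlation flips sign: ρ(X, Y) = −ρ(M, R) = 0.21.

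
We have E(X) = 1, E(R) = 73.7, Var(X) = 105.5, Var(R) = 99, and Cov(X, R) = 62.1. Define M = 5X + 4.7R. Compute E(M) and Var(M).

E(M) = 351.39, Var(M) = 7743.11

E(M) = 5·E(X) + 4.7·E(R) = 5·1 + 4.7·73.7 = 351.39.
Var(M) = a²·Var(X) + b²·Var(R) + 2ab·Cov(X, R) with a = 5, b = 4.7.
= 5²·105.5 + 4.7²·99 + 2·5·4.7·62.1
= 2637.5 + 2186.91 + 2918.7 = 7743.11.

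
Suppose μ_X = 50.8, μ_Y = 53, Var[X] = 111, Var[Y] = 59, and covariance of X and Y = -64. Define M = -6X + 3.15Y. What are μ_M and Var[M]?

μ_M = -137.85, Var[M] = 7000.6275

μ_M = (-6)·μ_X + 3.15·μ_Y = (-6)·50.8 + 3.15·53 = -137.85.
Var[M] = a²·Var[X] + b²·Var[Y] + 2ab·covariance of X and Y with a = -6, b = 3.15.
= (-6)²·111 + 3.15²·59 + 2·(-6)·3.15·(-64)
= 3996 + 585.4275 + 2419.2 = 7000.6275.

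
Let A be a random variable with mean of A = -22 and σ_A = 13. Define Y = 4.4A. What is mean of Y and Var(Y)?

mean of Y = -96.8, Var(Y) = 3271.84

Y = 4.4A is linear with a = 4.4, b = 0.
mean of Y = a·mean of A + b = 4.4·(-22) = -96.8.
Var(A) = 13² = 169.
Var(Y) = a²·Var(A) = 4.4²·169 = 3271.84.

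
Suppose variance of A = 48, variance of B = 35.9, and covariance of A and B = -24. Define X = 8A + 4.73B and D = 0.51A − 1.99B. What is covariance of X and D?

covariance of X and D = 182.10887

By bilinearity, covariance of X and D = ac·variance of A + bd·variance of B + (ad+bc)·covariance of A and B, with a=8, b=4.73, c=0.51, d=-1.99.
ac·variance of A = 8·0.51·48 = 195.84
bd·variance of B = 4.73·(-1.99)·35.9 = -337.91593
(ad+bc)·covariance of A and B = (-13.5077)·(-24) = 324.1848
covariance of X and D = 195.84 + (-337.91593) + 324.1848 = 182.10887.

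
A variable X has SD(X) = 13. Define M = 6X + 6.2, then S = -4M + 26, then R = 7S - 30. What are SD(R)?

SD(R) = 2184

SD(M) = |6|·13 = 78.
SD(S) = |-4|·78 = 312.
SD(R) = |7|·312 = 2184.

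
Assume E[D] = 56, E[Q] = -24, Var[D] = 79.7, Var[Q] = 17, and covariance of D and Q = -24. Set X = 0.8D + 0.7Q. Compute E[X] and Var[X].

E[X] = 0.8·E[D] + 0.7·E[Q] = 0.8·56 + 0.7·(-24) = 28.
Var[X] = a²·Var[D] + b²·Var[Q] + 2ab·covariance of D and Q with a = 0.8, b = 0.7.
= 0.8²·79.7 + 0.7²·17 + 2·0.8·0.7·(-24)
= 51.008 + 8.33 + (-26.88) = 32.458.

E[X] = 28, Var[X] = 32.458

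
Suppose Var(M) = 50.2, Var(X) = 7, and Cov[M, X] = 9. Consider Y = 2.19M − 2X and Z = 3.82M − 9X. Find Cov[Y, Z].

By bilinearity, Cov[Y, Z] = ac·Var(M) + bd·Var(X) + (ad+bc)·Cov[M, X], with a=2.19, b=-2, c=3.82, d=-9.
ac·Var(M) = 2.19·3.82·50.2 = 419.96316
bd·Var(X) = (-2)·(-9)·7 = 126
(ad+bc)·Cov[M, X] = (-27.35)·9 = -246.15
Cov[Y, Z] = 419.96316 + 126 + (-246.15) = 299.81316.

Cov[Y, Z] = 299.81316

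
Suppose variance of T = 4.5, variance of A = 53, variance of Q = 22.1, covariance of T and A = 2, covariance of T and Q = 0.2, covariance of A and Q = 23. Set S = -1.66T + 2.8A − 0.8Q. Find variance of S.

variance of S = a²·variance of T + b²·variance of A + c²·variance of Q + 2ab·covariance of T and A + 2ac·covariance of T and Q + 2bc·covariance of A and Q, with a = -1.66, b = 2.8, c = -0.8.
= 12.4002 + 415.52 + 14.144 + (-18.592) + 0.5312 + (-103.04)
= 320.9634.

variance of S = 320.9634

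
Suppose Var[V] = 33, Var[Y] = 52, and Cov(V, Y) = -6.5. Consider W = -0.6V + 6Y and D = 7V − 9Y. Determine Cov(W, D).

Cov(W, D) = -3254.7

By bilinearity, Cov(W, D) = ac·Var[V] + bd·Var[Y] + (ad+bc)·Cov(V, Y), with a=-0.6, b=6, c=7, d=-9.
ac·Var[V] = (-0.6)·7·33 = -138.6
bd·Var[Y] = 6·(-9)·52 = -2808
(ad+bc)·Cov(V, Y) = (47.4)·(-6.5) = -308.1
Cov(W, D) = -138.6 + (-2808) + (-308.1) = -3254.7.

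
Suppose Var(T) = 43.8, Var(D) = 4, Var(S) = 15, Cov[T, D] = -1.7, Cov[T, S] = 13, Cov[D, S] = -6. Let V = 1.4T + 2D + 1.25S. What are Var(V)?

Var(V) = 131.2655

Var(V) = a²·Var(T) + b²·Var(D) + c²·Var(S) + 2ab·Cov[T, D] + 2ac·Cov[T, S] + 2bc·Cov[D, S], with a = 1.4, b = 2, c = 1.25.
= 85.848 + 16 + 23.4375 + (-9.52) + 45.5 + (-30)
= 131.2655.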